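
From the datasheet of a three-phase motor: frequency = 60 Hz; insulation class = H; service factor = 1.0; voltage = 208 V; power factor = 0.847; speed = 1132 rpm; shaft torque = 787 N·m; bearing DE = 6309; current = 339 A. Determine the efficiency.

90.2 %

ω = 2π × 1132/60 = 118.5 rad/s; P_out = τω = 787 × 118.5 = 93260 W
P_in = √3·V_L·I_L·cosφ = 1.732 × 208 × 339 × 0.847 = 103441 W
η = P_out / P_in = 93260 / 103441 = 0.902 = 90.2%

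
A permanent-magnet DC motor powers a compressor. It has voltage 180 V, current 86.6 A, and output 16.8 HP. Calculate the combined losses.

P_in = V·I = 180×86.6 = 15588 W
P_out = 16.8×746 = 12533 W
Losses = P_in − P_out = 15588 − 12533 = 3055 W

3060 W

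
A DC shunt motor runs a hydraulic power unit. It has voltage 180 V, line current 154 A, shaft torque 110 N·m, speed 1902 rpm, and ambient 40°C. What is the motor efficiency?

ω = 2π × 1902/60 = 199.2 rad/s; P_out = τω = 110 × 199.2 = 21912 W
P_in = V·I = 180 × 154 = 27720 W
η = P_out / P_in = 21912 / 27720 = 0.790 = 79.0%

79.0 %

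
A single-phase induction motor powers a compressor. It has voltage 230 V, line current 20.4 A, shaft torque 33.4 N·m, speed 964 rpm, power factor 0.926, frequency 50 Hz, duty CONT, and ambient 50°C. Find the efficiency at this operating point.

77.6 %

ω = 2π × 964/60 = 100.9 rad/s; P_out = τω = 33.4 × 100.9 = 3370 W
P_in = V·I·cosφ = 230 × 20.4 × 0.926 = 4345 W
η = P_out / P_in = 3370 / 4345 = 0.776 = 77.6%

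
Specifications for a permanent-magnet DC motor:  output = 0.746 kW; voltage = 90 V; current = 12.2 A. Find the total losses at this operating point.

P_in = V·I = 90×12.2 = 1098 W
P_out = 746 W
Losses = P_in − P_out = 1098 − 746 = 352 W

352 W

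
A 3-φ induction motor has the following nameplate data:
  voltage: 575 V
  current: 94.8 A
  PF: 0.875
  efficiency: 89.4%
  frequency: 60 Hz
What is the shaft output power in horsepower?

P_in = √3·V·I·cosφ = 1.732 × 575 × 94.8 × 0.875 = 82610 W
P_out = η·P_in = 0.894 × 82610 = 73853 W
= 73853/746 = 99 HP

99 HP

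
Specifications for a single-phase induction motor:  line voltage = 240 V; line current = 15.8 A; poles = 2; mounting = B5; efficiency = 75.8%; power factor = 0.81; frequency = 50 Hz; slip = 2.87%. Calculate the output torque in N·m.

P_in = V·I·cosφ = 240 × 15.8 × 0.81 = 3072 W
P_out = η·P_in = 0.758 × 3072 = 2329 W
n_s = 120×50/2 = 3000 rpm; n = 3000×(1−0.0287) = 2914 rpm
ω = 2π×2914/60 = 305.2 rad/s
τ = P_out/ω = 2329/305.2 = 7.63 N·m

7.63 N·m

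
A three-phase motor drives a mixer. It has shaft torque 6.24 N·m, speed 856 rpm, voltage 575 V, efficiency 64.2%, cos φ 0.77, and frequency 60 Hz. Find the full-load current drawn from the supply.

1.14 A

ω = 2π×856/60 = 89.64 rad/s; P_out = τω = 6.24 × 89.64 = 559 W
P_in = P_out / η = 559 / 0.642 = 871 W
I_L = P_in / (√3·V_L·cosφ) = 871 / (1.732 × 575 × 0.77) = 1.14 A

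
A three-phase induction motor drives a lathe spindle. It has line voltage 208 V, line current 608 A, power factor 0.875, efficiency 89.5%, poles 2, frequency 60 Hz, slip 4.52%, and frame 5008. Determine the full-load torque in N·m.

477 N·m

P_in = √3·V·I·cosφ = 1.732 × 208 × 608 × 0.875 = 191656 W
P_out = η·P_in = 0.895 × 191656 = 171532 W
n_s = 120×60/2 = 3600 rpm; n = 3600×(1−0.0452) = 3437 rpm
ω = 2π×3437/60 = 359.9 rad/s
τ = P_out/ω = 171532/359.9 = 477 N·m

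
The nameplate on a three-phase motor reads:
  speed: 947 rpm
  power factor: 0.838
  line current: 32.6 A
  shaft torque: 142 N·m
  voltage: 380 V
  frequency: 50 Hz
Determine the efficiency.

ω = 2π × 947/60 = 99.17 rad/s; P_out = τω = 142 × 99.17 = 14082 W
P_in = √3·V_L·I_L·cosφ = 1.732 × 380 × 32.6 × 0.838 = 17980 W
η = P_out / P_in = 14082 / 17980 = 0.783 = 78.3%

78.3 %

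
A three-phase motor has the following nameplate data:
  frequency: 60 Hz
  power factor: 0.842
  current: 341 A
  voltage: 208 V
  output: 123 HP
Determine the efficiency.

88.7 %

P_out = 123 × 746 = 91758 W
P_in = √3·V_L·I_L·cosφ = 1.732 × 208 × 341 × 0.842 = 103437 W
η = P_out / P_in = 91758 / 103437 = 0.887 = 88.7%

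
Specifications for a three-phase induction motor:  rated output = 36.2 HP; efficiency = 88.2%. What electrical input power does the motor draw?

30.6 kW

P_out = 36.2 × 746 = 27005 W
P_in = P_out/η = 27005/0.882 = 30618 W = 30.6 kW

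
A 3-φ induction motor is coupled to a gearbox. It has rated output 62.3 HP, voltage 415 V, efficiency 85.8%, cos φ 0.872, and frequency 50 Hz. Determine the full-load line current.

P_out = 62.3 × 746 = 46476 W
P_in = P_out / η = 46476 / 0.858 = 54168 W
I_L = P_in / (√3·V_L·cosφ) = 54168 / (1.732 × 415 × 0.872) = 86.4 A

86.4 A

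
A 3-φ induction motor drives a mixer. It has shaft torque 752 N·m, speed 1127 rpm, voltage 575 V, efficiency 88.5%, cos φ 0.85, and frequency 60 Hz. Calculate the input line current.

ω = 2π×1127/60 = 118 rad/s; P_out = τω = 752 × 118 = 88736 W
P_in = P_out / η = 88736 / 0.885 = 100267 W
I_L = P_in / (√3·V_L·cosφ) = 100267 / (1.732 × 575 × 0.85) = 118 A

118 A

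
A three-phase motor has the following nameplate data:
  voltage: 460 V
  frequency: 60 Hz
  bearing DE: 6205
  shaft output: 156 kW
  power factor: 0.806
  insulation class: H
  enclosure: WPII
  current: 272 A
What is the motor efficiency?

89.3 %

P_out = 156 kW = 156000 W
P_in = √3·V_L·I_L·cosφ = 1.732 × 460 × 272 × 0.806 = 174667 W
η = P_out / P_in = 156000 / 174667 = 0.893 = 89.3%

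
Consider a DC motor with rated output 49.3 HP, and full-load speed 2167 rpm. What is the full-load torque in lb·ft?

P_out = 49.3 × 746 = 36778 W
ω = 2π × 2167/60 = 226.9 rad/s
τ = P_out/ω = 36778/226.9 = 162.1 N·m
In lb·ft: 162.1/1.356 = 120 lb·ft

120 lb·ft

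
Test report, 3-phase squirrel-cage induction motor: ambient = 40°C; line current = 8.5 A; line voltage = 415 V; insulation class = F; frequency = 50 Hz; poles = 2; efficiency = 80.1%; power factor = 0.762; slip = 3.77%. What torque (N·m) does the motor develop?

P_in = √3·V·I·cosφ = 1.732 × 415 × 8.5 × 0.762 = 4656 W
P_out = η·P_in = 0.801 × 4656 = 3729 W
n_s = 120×50/2 = 3000 rpm; n = 3000×(1−0.0377) = 2887 rpm
ω = 2π×2887/60 = 302.3 rad/s
τ = P_out/ω = 3729/302.3 = 12.3 N·m

12.3 N·m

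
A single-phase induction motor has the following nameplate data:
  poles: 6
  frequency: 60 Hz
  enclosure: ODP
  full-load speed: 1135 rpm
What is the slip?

n_s = 120f/p = 120×60/6 = 1200 rpm
s = (n_s − n)/n_s = (1200 − 1135)/1200 = 0.0542

5.42 %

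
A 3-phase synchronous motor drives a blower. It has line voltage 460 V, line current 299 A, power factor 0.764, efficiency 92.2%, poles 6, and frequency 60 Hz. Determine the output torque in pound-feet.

P_in = √3·V·I·cosφ = 1.732 × 460 × 299 × 0.764 = 182000 W
P_out = η·P_in = 0.922 × 182000 = 167804 W
n = n_s = 120×60/6 = 1200 rpm (synchronous)
ω = 2π×1200/60 = 125.7 rad/s
τ = P_out/ω = 167804/125.7 = 1335 N·m
In lb·ft: 1335/1.356 = 985 lb·ft

985 lb·ft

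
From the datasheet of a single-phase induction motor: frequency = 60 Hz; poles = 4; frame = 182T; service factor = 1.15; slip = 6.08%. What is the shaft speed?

n_s = 120f/p = 120×60/4 = 1800 rpm
n = n_s(1 − s) = 1800 × (1 − 0.0608) = 1691 rpm

1691 rpm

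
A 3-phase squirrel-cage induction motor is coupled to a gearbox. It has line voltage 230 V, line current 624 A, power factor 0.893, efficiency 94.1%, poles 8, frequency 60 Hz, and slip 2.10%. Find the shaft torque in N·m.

2260 N·m

P_in = √3·V·I·cosφ = 1.732 × 230 × 624 × 0.893 = 221979 W
P_out = η·P_in = 0.941 × 221979 = 208882 W
n_s = 120×60/8 = 900 rpm; n = 900×(1−0.021) = 881 rpm
ω = 2π×881/60 = 92.26 rad/s
τ = P_out/ω = 208882/92.26 = 2260 N·m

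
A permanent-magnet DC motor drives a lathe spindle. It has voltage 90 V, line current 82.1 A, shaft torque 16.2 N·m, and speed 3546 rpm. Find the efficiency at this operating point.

ω = 2π × 3546/60 = 371.3 rad/s; P_out = τω = 16.2 × 371.3 = 6015 W
P_in = V·I = 90 × 82.1 = 7389 W
η = P_out / P_in = 6015 / 7389 = 0.814 = 81.4%

81.4 %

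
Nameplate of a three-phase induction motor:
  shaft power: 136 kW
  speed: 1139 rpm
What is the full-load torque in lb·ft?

ω = 2π × 1139/60 = 119.3 rad/s
τ = P/ω = 136000/119.3 = 1140 N·m
In lb·ft: 1140/1.356 = 841 lb·ft

841 lb·ft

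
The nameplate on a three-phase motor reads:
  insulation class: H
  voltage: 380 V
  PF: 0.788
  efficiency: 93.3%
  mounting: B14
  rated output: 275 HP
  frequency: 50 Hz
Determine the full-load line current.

P_out = 275 × 746 = 205150 W
P_in = P_out / η = 205150 / 0.933 = 219882 W
I_L = P_in / (√3·V_L·cosφ) = 219882 / (1.732 × 380 × 0.788) = 424 A

424 A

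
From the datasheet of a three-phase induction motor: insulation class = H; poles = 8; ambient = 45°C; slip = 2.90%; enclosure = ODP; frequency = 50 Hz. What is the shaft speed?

728 rpm

n_s = 120f/p = 120×50/8 = 750 rpm
n = n_s(1 − s) = 750 × (1 − 0.029) = 728 rpm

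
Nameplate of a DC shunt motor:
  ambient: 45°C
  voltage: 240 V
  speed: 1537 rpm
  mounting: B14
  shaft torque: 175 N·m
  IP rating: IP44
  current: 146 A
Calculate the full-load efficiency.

80.4 %

ω = 2π × 1537/60 = 161 rad/s; P_out = τω = 175 × 161 = 28175 W
P_in = V·I = 240 × 146 = 35040 W
η = P_out / P_in = 28175 / 35040 = 0.804 = 80.4%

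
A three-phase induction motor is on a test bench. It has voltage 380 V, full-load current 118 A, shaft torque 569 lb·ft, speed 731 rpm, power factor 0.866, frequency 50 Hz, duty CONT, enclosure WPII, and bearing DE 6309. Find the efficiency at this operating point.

87.8 %

τ = 569 lb·ft × 1.356 = 771.6 N·m
ω = 2π × 731/60 = 76.55 rad/s; P_out = τω = 771.6 × 76.55 = 59066 W
P_in = √3·V_L·I_L·cosφ = 1.732 × 380 × 118 × 0.866 = 67256 W
η = P_out / P_in = 59066 / 67256 = 0.878 = 87.8%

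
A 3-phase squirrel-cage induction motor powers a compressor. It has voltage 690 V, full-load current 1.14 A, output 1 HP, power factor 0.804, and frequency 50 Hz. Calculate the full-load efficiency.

68.1 %

P_out = 1 × 746 = 746 W
P_in = √3·V_L·I_L·cosφ = 1.732 × 690 × 1.14 × 0.804 = 1095 W
η = P_out / P_in = 746 / 1095 = 0.681 = 68.1%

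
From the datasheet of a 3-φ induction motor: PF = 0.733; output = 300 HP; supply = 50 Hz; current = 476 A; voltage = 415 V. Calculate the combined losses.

27000 W

P_in = √3·V·I·cosφ = 1.732×415×476×0.733 = 250788 W
P_out = 300×746 = 223800 W
Losses = P_in − P_out = 250788 − 223800 = 26988 W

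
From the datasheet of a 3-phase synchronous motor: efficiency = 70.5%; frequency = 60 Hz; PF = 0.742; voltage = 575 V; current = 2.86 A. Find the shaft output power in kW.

1.49 kW

P_in = √3·V·I·cosφ = 1.732 × 575 × 2.86 × 0.742 = 2113 W
P_out = η·P_in = 0.705 × 2113 = 1490 W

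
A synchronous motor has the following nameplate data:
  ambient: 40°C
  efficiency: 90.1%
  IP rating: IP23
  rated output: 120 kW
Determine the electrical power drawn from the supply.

P_out = 120000 W
P_in = P_out/η = 120000/0.901 = 133185 W = 133 kW

133 kW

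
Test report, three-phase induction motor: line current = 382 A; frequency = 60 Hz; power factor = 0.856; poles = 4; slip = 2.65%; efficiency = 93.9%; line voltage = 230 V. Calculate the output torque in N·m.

667 N·m

P_in = √3·V·I·cosφ = 1.732 × 230 × 382 × 0.856 = 130261 W
P_out = η·P_in = 0.939 × 130261 = 122315 W
n_s = 120×60/4 = 1800 rpm; n = 1800×(1−0.0265) = 1752 rpm
ω = 2π×1752/60 = 183.5 rad/s
τ = P_out/ω = 122315/183.5 = 667 N·m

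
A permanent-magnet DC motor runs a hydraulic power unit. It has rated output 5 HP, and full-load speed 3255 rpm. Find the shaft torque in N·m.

P_out = 5 × 746 = 3730 W
ω = 2π × 3255/60 = 340.9 rad/s
τ = P_out/ω = 3730/340.9 = 10.9 N·m

10.9 N·m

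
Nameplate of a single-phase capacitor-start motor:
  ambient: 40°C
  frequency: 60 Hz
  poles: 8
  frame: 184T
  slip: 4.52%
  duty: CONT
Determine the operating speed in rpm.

859 rpm

n_s = 120f/p = 120×60/8 = 900 rpm
n = n_s(1 − s) = 900 × (1 − 0.0452) = 859 rpm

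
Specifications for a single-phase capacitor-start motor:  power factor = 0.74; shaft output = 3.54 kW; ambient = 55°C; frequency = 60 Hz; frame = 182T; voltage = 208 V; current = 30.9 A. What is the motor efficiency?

74.4 %

P_out = 3.54 kW = 3540 W
P_in = V·I·cosφ = 208 × 30.9 × 0.74 = 4756 W
η = P_out / P_in = 3540 / 4756 = 0.744 = 74.4%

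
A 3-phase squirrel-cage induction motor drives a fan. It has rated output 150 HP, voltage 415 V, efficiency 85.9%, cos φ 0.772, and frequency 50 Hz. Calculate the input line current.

P_out = 150 × 746 = 111900 W
P_in = P_out / η = 111900 / 0.859 = 130268 W
I_L = P_in / (√3·V_L·cosφ) = 130268 / (1.732 × 415 × 0.772) = 235 A

235 A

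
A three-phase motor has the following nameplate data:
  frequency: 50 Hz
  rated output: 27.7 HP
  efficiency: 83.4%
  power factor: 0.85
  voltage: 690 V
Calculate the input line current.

P_out = 27.7 × 746 = 20664 W
P_in = P_out / η = 20664 / 0.834 = 24777 W
I_L = P_in / (√3·V_L·cosφ) = 24777 / (1.732 × 690 × 0.85) = 24.4 A

24.4 A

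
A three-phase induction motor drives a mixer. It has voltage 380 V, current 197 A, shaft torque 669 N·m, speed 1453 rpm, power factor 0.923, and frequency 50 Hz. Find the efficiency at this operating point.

85.1 %

ω = 2π × 1453/60 = 152.2 rad/s; P_out = τω = 669 × 152.2 = 101822 W
P_in = √3·V_L·I_L·cosφ = 1.732 × 380 × 197 × 0.923 = 119674 W
η = P_out / P_in = 101822 / 119674 = 0.851 = 85.1%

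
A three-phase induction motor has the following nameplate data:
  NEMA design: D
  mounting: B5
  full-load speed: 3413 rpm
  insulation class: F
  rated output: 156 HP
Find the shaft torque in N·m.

P_out = 156 × 746 = 116376 W
ω = 2π × 3413/60 = 357.4 rad/s
τ = P_out/ω = 116376/357.4 = 326 N·m

326 N·m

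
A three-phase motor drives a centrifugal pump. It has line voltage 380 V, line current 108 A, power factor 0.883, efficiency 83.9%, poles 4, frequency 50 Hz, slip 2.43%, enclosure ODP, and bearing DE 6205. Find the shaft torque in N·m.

344 N·m

P_in = √3·V·I·cosφ = 1.732 × 380 × 108 × 0.883 = 62765 W
P_out = η·P_in = 0.839 × 62765 = 52660 W
n_s = 120×50/4 = 1500 rpm; n = 1500×(1−0.0243) = 1464 rpm
ω = 2π×1464/60 = 153.3 rad/s
τ = P_out/ω = 52660/153.3 = 344 N·m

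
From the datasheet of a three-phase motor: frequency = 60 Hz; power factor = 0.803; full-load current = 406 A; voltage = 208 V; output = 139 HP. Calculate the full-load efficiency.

88.3 %

P_out = 139 × 746 = 103694 W
P_in = √3·V_L·I_L·cosφ = 1.732 × 208 × 406 × 0.803 = 117450 W
η = P_out / P_in = 103694 / 117450 = 0.883 = 88.3%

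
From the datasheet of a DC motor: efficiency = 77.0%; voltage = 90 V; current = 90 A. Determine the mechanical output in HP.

P_in = V·I = 90 × 90 = 8100 W
P_out = η·P_in = 0.77 × 8100 = 6237 W
= 6237/746 = 8.36 HP

8.36 HP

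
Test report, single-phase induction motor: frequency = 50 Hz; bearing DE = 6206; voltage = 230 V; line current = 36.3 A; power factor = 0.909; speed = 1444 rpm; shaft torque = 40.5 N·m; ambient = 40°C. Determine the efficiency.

ω = 2π × 1444/60 = 151.2 rad/s; P_out = τω = 40.5 × 151.2 = 6124 W
P_in = V·I·cosφ = 230 × 36.3 × 0.909 = 7589 W
η = P_out / P_in = 6124 / 7589 = 0.807 = 80.7%

80.7 %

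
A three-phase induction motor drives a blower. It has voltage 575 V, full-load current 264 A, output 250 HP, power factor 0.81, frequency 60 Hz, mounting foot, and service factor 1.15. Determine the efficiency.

P_out = 250 × 746 = 186500 W
P_in = √3·V_L·I_L·cosφ = 1.732 × 575 × 264 × 0.81 = 212963 W
η = P_out / P_in = 186500 / 212963 = 0.876 = 87.6%

87.6 %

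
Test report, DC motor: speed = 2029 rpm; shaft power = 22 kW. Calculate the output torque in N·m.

ω = 2π × 2029/60 = 212.5 rad/s
τ = P/ω = 22000/212.5 = 104 N·m

104 N·m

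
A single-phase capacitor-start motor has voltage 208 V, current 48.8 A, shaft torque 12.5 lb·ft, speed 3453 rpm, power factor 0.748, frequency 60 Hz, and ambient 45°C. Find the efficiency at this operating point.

τ = 12.5 lb·ft × 1.356 = 16.95 N·m
ω = 2π × 3453/60 = 361.6 rad/s; P_out = τω = 16.95 × 361.6 = 6129 W
P_in = V·I·cosφ = 208 × 48.8 × 0.748 = 7592 W
η = P_out / P_in = 6129 / 7592 = 0.807 = 80.7%

80.7 %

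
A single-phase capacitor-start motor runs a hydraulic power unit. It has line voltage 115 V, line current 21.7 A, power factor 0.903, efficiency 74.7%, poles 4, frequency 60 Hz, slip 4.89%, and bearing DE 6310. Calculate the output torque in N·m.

9.39 N·m

P_in = V·I·cosφ = 115 × 21.7 × 0.903 = 2253 W
P_out = η·P_in = 0.747 × 2253 = 1683 W
n_s = 120×60/4 = 1800 rpm; n = 1800×(1−0.0489) = 1712 rpm
ω = 2π×1712/60 = 179.3 rad/s
τ = P_out/ω = 1683/179.3 = 9.39 N·m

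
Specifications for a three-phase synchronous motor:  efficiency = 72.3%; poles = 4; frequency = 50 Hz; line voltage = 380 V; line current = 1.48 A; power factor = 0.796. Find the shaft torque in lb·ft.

2.63 lb·ft

P_in = √3·V·I·cosφ = 1.732 × 380 × 1.48 × 0.796 = 775 W
P_out = η·P_in = 0.723 × 775 = 560 W
n = n_s = 120×50/4 = 1500 rpm (synchronous)
ω = 2π×1500/60 = 157.1 rad/s
τ = P_out/ω = 560/157.1 = 3.565 N·m
In lb·ft: 3.565/1.356 = 2.63 lb·ft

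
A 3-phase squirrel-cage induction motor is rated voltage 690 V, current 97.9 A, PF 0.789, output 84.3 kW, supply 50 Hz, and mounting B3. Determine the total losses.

8010 W

P_in = √3·V·I·cosφ = 1.732×690×97.9×0.789 = 92312 W
P_out = 84300 W
Losses = P_in − P_out = 92312 − 84300 = 8012 W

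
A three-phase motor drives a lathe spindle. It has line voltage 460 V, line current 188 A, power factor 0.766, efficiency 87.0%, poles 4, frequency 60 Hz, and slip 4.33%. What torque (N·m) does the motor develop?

554 N·m

P_in = √3·V·I·cosφ = 1.732 × 460 × 188 × 0.766 = 114734 W
P_out = η·P_in = 0.87 × 114734 = 99819 W
n_s = 120×60/4 = 1800 rpm; n = 1800×(1−0.0433) = 1722 rpm
ω = 2π×1722/60 = 180.3 rad/s
τ = P_out/ω = 99819/180.3 = 554 N·m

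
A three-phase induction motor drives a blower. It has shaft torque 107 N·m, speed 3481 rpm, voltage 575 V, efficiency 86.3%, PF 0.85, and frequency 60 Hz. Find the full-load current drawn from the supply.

ω = 2π×3481/60 = 364.5 rad/s; P_out = τω = 107 × 364.5 = 39002 W
P_in = P_out / η = 39002 / 0.863 = 45194 W
I_L = P_in / (√3·V_L·cosφ) = 45194 / (1.732 × 575 × 0.85) = 53.4 A

53.4 A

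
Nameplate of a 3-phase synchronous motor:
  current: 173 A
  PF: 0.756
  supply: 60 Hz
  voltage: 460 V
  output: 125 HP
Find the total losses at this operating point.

P_in = √3·V·I·cosφ = 1.732×460×173×0.756 = 104201 W
P_out = 125×746 = 93250 W
Losses = P_in − P_out = 104201 − 93250 = 10951 W

11 kW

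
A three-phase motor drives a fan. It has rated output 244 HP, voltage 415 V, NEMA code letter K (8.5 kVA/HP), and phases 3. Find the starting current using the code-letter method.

2890 A

S_LR = 8.5 × 244 = 2074 kVA
I_LR = S_LR/(√3·V_L) = 2074000/(1.732×415) = 2890 A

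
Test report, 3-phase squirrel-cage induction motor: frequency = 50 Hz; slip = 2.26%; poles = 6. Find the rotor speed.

n_s = 120f/p = 120×50/6 = 1000 rpm
n = n_s(1 − s) = 1000 × (1 − 0.0226) = 977 rpm

977 rpm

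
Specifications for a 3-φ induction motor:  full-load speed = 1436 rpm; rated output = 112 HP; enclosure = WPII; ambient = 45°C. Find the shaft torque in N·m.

556 N·m

P_out = 112 × 746 = 83552 W
ω = 2π × 1436/60 = 150.4 rad/s
τ = P_out/ω = 83552/150.4 = 556 N·m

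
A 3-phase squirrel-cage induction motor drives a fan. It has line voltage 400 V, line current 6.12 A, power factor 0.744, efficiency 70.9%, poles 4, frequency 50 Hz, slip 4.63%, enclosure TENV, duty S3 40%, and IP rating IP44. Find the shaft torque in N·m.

14.9 N·m

P_in = √3·V·I·cosφ = 1.732 × 400 × 6.12 × 0.744 = 3155 W
P_out = η·P_in = 0.709 × 3155 = 2237 W
n_s = 120×50/4 = 1500 rpm; n = 1500×(1−0.0463) = 1431 rpm
ω = 2π×1431/60 = 149.9 rad/s
τ = P_out/ω = 2237/149.9 = 14.9 N·m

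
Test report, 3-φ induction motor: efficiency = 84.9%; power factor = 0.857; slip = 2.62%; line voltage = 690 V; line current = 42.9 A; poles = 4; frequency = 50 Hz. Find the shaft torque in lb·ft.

P_in = √3·V·I·cosφ = 1.732 × 690 × 42.9 × 0.857 = 43937 W
P_out = η·P_in = 0.849 × 43937 = 37303 W
n_s = 120×50/4 = 1500 rpm; n = 1500×(1−0.0262) = 1461 rpm
ω = 2π×1461/60 = 153 rad/s
τ = P_out/ω = 37303/153 = 243.8 N·m
In lb·ft: 243.8/1.356 = 180 lb·ft

180 lb·ft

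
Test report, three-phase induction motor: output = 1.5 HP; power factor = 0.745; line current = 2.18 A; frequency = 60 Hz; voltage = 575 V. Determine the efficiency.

P_out = 1.5 × 746 = 1119 W
P_in = √3·V_L·I_L·cosφ = 1.732 × 575 × 2.18 × 0.745 = 1617 W
η = P_out / P_in = 1119 / 1617 = 0.692 = 69.2%

69.2 %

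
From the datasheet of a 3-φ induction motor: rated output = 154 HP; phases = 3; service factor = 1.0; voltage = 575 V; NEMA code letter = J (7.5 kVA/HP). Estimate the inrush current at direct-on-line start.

S_LR = 7.5 × 154 = 1155 kVA
I_LR = S_LR/(√3·V_L) = 1155000/(1.732×575) = 1160 A

1160 A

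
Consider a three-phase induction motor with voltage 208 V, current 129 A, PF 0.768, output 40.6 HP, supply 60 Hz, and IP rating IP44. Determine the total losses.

P_in = √3·V·I·cosφ = 1.732×208×129×0.768 = 35691 W
P_out = 40.6×746 = 30288 W
Losses = P_in − P_out = 35691 − 30288 = 5403 W

5.4 kW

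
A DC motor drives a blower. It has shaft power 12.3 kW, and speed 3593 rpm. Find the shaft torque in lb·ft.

24.1 lb·ft

ω = 2π × 3593/60 = 376.3 rad/s
τ = P/ω = 12300/376.3 = 32.69 N·m
In lb·ft: 32.69/1.356 = 24.1 lb·ft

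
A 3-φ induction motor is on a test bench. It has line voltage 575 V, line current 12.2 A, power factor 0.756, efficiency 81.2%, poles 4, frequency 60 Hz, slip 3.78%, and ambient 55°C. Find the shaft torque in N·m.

P_in = √3·V·I·cosφ = 1.732 × 575 × 12.2 × 0.756 = 9185 W
P_out = η·P_in = 0.812 × 9185 = 7458 W
n_s = 120×60/4 = 1800 rpm; n = 1800×(1−0.0378) = 1732 rpm
ω = 2π×1732/60 = 181.4 rad/s
τ = P_out/ω = 7458/181.4 = 41.1 N·m

41.1 N·m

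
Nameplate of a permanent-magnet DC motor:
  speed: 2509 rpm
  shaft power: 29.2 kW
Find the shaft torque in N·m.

ω = 2π × 2509/60 = 262.7 rad/s
τ = P/ω = 29200/262.7 = 111 N·m

111 N·m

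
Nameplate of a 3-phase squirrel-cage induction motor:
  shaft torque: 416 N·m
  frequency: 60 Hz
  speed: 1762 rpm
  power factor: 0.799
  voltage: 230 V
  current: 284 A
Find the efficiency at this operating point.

84.9 %

ω = 2π × 1762/60 = 184.5 rad/s; P_out = τω = 416 × 184.5 = 76752 W
P_in = √3·V_L·I_L·cosφ = 1.732 × 230 × 284 × 0.799 = 90394 W
η = P_out / P_in = 76752 / 90394 = 0.849 = 84.9%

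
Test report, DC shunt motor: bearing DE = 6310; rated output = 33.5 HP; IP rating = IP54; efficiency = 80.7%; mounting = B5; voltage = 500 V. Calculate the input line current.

P_out = 33.5 × 746 = 24991 W
P_in = P_out / η = 24991 / 0.807 = 30968 W
I = P_in / V = 30968 / 500 = 61.9 A

61.9 A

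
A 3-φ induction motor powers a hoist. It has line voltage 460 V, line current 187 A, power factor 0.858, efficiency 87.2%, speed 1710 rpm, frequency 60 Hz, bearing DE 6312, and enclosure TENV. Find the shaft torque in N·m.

622 N·m

P_in = √3·V·I·cosφ = 1.732 × 460 × 187 × 0.858 = 127831 W
P_out = η·P_in = 0.872 × 127831 = 111469 W
n = 1710 rpm
ω = 2π×1710/60 = 179.1 rad/s
τ = P_out/ω = 111469/179.1 = 622 N·m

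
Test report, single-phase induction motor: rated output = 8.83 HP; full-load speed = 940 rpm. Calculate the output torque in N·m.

66.9 N·m

P_out = 8.83 × 746 = 6587 W
ω = 2π × 940/60 = 98.44 rad/s
τ = P_out/ω = 6587/98.44 = 66.9 N·m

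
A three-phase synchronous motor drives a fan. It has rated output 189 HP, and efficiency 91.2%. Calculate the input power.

155 kW

P_out = 189 × 746 = 140994 W
P_in = P_out/η = 140994/0.912 = 154599 W = 155 kW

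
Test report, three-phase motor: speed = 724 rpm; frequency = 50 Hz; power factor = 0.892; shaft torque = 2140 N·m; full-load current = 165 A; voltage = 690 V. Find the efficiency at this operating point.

ω = 2π × 724/60 = 75.82 rad/s; P_out = τω = 2140 × 75.82 = 162255 W
P_in = √3·V_L·I_L·cosφ = 1.732 × 690 × 165 × 0.892 = 175892 W
η = P_out / P_in = 162255 / 175892 = 0.922 = 92.2%

92.2 %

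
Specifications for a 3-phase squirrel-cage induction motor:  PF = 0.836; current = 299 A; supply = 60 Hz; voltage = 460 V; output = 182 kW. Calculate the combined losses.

17200 W

P_in = √3·V·I·cosφ = 1.732×460×299×0.836 = 199151 W
P_out = 182000 W
Losses = P_in − P_out = 199151 − 182000 = 17151 W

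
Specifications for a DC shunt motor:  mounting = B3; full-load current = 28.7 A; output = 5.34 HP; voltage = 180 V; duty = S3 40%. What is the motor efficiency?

77.1 %

P_out = 5.34 × 746 = 3984 W
P_in = V·I = 180 × 28.7 = 5166 W
η = P_out / P_in = 3984 / 5166 = 0.771 = 77.1%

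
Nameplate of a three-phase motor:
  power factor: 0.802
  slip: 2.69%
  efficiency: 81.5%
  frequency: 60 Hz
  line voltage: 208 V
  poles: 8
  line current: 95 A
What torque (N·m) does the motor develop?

P_in = √3·V·I·cosφ = 1.732 × 208 × 95 × 0.802 = 27448 W
P_out = η·P_in = 0.815 × 27448 = 22370 W
n_s = 120×60/8 = 900 rpm; n = 900×(1−0.0269) = 876 rpm
ω = 2π×876/60 = 91.73 rad/s
τ = P_out/ω = 22370/91.73 = 244 N·m

244 N·m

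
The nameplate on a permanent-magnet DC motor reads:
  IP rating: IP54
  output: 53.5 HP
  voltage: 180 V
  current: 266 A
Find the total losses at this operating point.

7.97 kW

P_in = V·I = 180×266 = 47880 W
P_out = 53.5×746 = 39911 W
Losses = P_in − P_out = 47880 − 39911 = 7969 W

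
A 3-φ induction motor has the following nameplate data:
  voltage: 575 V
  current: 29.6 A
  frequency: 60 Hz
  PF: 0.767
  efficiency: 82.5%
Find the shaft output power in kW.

18.7 kW

P_in = √3·V·I·cosφ = 1.732 × 575 × 29.6 × 0.767 = 22610 W
P_out = η·P_in = 0.825 × 22610 = 18653 W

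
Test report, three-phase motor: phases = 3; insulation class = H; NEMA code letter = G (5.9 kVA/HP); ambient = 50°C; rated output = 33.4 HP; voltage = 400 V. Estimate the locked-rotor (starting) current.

284 A

S_LR = 5.9 × 33.4 = 197.06 kVA
I_LR = S_LR/(√3·V_L) = 197060/(1.732×400) = 284 A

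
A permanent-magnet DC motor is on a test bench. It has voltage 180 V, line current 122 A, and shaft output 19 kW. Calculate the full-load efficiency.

86.5 %

P_out = 19 kW = 19000 W
P_in = V·I = 180 × 122 = 21960 W
η = P_out / P_in = 19000 / 21960 = 0.865 = 86.5%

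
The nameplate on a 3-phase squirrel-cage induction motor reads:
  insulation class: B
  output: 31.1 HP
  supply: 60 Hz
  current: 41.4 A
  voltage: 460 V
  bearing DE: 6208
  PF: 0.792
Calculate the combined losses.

2.92 kW

P_in = √3·V·I·cosφ = 1.732×460×41.4×0.792 = 26123 W
P_out = 31.1×746 = 23201 W
Losses = P_in − P_out = 26123 − 23201 = 2922 W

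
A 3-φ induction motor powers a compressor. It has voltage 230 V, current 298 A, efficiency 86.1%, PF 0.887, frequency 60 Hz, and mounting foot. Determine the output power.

P_in = √3·V·I·cosφ = 1.732 × 230 × 298 × 0.887 = 105297 W
P_out = η·P_in = 0.861 × 105297 = 90661 W

90.7 kW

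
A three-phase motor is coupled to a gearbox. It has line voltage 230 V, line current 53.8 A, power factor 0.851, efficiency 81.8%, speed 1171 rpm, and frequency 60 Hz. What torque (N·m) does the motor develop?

122 N·m

P_in = √3·V·I·cosφ = 1.732 × 230 × 53.8 × 0.851 = 18238 W
P_out = η·P_in = 0.818 × 18238 = 14919 W
n = 1171 rpm
ω = 2π×1171/60 = 122.6 rad/s
τ = P_out/ω = 14919/122.6 = 122 N·m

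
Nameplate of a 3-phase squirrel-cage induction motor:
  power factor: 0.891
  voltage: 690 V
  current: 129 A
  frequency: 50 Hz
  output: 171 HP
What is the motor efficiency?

P_out = 171 × 746 = 127566 W
P_in = √3·V_L·I_L·cosφ = 1.732 × 690 × 129 × 0.891 = 137361 W
η = P_out / P_in = 127566 / 137361 = 0.929 = 92.9%

92.9 %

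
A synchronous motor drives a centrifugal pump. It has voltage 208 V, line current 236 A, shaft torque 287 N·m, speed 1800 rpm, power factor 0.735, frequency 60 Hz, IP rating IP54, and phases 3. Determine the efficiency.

86.6 %

ω = 2π × 1800/60 = 188.5 rad/s; P_out = τω = 287 × 188.5 = 54100 W
P_in = √3·V_L·I_L·cosφ = 1.732 × 208 × 236 × 0.735 = 62490 W
η = P_out / P_in = 54100 / 62490 = 0.866 = 86.6%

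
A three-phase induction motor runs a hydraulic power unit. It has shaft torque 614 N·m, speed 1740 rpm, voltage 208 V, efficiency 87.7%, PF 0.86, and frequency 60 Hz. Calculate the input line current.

ω = 2π×1740/60 = 182.2 rad/s; P_out = τω = 614 × 182.2 = 111871 W
P_in = P_out / η = 111871 / 0.877 = 127561 W
I_L = P_in / (√3·V_L·cosφ) = 127561 / (1.732 × 208 × 0.86) = 412 A

412 A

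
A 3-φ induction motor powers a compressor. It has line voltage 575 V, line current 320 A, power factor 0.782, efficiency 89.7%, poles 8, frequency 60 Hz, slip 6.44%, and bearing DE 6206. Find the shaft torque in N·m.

P_in = √3·V·I·cosφ = 1.732 × 575 × 320 × 0.782 = 249214 W
P_out = η·P_in = 0.897 × 249214 = 223545 W
n_s = 120×60/8 = 900 rpm; n = 900×(1−0.0644) = 842 rpm
ω = 2π×842/60 = 88.17 rad/s
τ = P_out/ω = 223545/88.17 = 2540 N·m

2540 N·m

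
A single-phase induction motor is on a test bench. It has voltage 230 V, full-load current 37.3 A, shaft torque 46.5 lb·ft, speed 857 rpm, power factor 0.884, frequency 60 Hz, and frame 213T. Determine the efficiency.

74.6 %

τ = 46.5 lb·ft × 1.356 = 63.05 N·m
ω = 2π × 857/60 = 89.74 rad/s; P_out = τω = 63.05 × 89.74 = 5658 W
P_in = V·I·cosφ = 230 × 37.3 × 0.884 = 7584 W
η = P_out / P_in = 5658 / 7584 = 0.746 = 74.6%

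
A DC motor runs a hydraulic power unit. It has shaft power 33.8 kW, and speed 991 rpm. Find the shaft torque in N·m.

326 N·m

ω = 2π × 991/60 = 103.8 rad/s
τ = P/ω = 33800/103.8 = 326 N·m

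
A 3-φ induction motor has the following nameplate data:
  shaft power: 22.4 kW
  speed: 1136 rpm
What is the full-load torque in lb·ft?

ω = 2π × 1136/60 = 119 rad/s
τ = P/ω = 22400/119 = 188.2 N·m
In lb·ft: 188.2/1.356 = 139 lb·ft

139 lb·ft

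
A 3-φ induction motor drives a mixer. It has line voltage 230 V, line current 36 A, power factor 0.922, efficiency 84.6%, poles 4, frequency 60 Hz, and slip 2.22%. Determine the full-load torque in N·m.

60.7 N·m

P_in = √3·V·I·cosφ = 1.732 × 230 × 36 × 0.922 = 13222 W
P_out = η·P_in = 0.846 × 13222 = 11186 W
n_s = 120×60/4 = 1800 rpm; n = 1800×(1−0.0222) = 1760 rpm
ω = 2π×1760/60 = 184.3 rad/s
τ = P_out/ω = 11186/184.3 = 60.7 N·m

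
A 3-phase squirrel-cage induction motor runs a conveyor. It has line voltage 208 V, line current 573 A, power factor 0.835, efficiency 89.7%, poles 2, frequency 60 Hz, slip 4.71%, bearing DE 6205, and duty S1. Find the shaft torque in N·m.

430 N·m

P_in = √3·V·I·cosφ = 1.732 × 208 × 573 × 0.835 = 172366 W
P_out = η·P_in = 0.897 × 172366 = 154612 W
n_s = 120×60/2 = 3600 rpm; n = 3600×(1−0.0471) = 3430 rpm
ω = 2π×3430/60 = 359.2 rad/s
τ = P_out/ω = 154612/359.2 = 430 N·m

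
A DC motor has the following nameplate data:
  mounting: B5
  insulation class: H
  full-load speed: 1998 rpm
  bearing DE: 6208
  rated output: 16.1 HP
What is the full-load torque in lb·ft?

42.3 lb·ft

P_out = 16.1 × 746 = 12011 W
ω = 2π × 1998/60 = 209.2 rad/s
τ = P_out/ω = 12011/209.2 = 57.41 N·m
In lb·ft: 57.41/1.356 = 42.3 lb·ft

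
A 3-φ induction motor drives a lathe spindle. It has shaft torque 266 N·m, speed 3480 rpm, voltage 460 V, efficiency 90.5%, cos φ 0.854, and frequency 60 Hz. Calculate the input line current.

157 A

ω = 2π×3480/60 = 364.4 rad/s; P_out = τω = 266 × 364.4 = 96930 W
P_in = P_out / η = 96930 / 0.905 = 107105 W
I_L = P_in / (√3·V_L·cosφ) = 107105 / (1.732 × 460 × 0.854) = 157 A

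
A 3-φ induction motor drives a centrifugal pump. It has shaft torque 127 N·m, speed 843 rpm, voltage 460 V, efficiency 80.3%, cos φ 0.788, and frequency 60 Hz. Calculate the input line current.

22.2 A

ω = 2π×843/60 = 88.28 rad/s; P_out = τω = 127 × 88.28 = 11212 W
P_in = P_out / η = 11212 / 0.803 = 13963 W
I_L = P_in / (√3·V_L·cosφ) = 13963 / (1.732 × 460 × 0.788) = 22.2 A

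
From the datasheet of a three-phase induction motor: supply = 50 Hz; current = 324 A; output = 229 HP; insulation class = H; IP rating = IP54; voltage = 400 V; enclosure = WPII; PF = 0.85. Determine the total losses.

P_in = √3·V·I·cosφ = 1.732×400×324×0.85 = 190797 W
P_out = 229×746 = 170834 W
Losses = P_in − P_out = 190797 − 170834 = 19963 W

20 kW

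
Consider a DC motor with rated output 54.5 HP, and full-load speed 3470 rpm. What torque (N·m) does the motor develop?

P_out = 54.5 × 746 = 40657 W
ω = 2π × 3470/60 = 363.4 rad/s
τ = P_out/ω = 40657/363.4 = 112 N·m

112 N·m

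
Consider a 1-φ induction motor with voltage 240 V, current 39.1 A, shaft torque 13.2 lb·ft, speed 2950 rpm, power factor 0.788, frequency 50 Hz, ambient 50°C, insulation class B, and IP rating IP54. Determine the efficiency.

74.8 %

τ = 13.2 lb·ft × 1.356 = 17.9 N·m
ω = 2π × 2950/60 = 308.9 rad/s; P_out = τω = 17.9 × 308.9 = 5529 W
P_in = V·I·cosφ = 240 × 39.1 × 0.788 = 7395 W
η = P_out / P_in = 5529 / 7395 = 0.748 = 74.8%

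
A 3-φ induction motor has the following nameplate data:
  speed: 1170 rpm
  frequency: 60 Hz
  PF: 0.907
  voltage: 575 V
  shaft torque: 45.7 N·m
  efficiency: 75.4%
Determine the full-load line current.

ω = 2π×1170/60 = 122.5 rad/s; P_out = τω = 45.7 × 122.5 = 5598 W
P_in = P_out / η = 5598 / 0.754 = 7424 W
I_L = P_in / (√3·V_L·cosφ) = 7424 / (1.732 × 575 × 0.907) = 8.22 A

8.22 A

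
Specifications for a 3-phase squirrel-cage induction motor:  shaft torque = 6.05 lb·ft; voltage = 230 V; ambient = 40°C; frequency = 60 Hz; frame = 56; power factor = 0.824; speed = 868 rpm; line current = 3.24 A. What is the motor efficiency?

70.1 %

τ = 6.05 lb·ft × 1.356 = 8.204 N·m
ω = 2π × 868/60 = 90.9 rad/s; P_out = τω = 8.204 × 90.9 = 746 W
P_in = √3·V_L·I_L·cosφ = 1.732 × 230 × 3.24 × 0.824 = 1064 W
η = P_out / P_in = 746 / 1064 = 0.701 = 70.1%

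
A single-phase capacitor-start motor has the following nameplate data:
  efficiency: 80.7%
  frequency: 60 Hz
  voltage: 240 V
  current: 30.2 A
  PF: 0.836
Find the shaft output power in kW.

P_in = V·I·cosφ = 240 × 30.2 × 0.836 = 6059 W
P_out = η·P_in = 0.807 × 6059 = 4890 W

4.89 kW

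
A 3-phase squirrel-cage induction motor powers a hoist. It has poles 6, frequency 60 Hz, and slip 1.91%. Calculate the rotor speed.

n_s = 120f/p = 120×60/6 = 1200 rpm
n = n_s(1 − s) = 1200 × (1 − 0.0191) = 1177 rpm

1177 rpm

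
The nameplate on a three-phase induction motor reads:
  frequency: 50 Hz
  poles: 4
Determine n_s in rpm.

1500 rpm

n_s = 120f/p = 120×50/4 = 1500 rpm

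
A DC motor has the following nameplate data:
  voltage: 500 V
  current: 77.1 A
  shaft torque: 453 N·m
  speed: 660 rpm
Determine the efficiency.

ω = 2π × 660/60 = 69.12 rad/s; P_out = τω = 453 × 69.12 = 31311 W
P_in = V·I = 500 × 77.1 = 38550 W
η = P_out / P_in = 31311 / 38550 = 0.812 = 81.2%

81.2 %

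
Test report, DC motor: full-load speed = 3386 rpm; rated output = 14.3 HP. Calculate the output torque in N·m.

30.1 N·m

P_out = 14.3 × 746 = 10668 W
ω = 2π × 3386/60 = 354.6 rad/s
τ = P_out/ω = 10668/354.6 = 30.1 N·m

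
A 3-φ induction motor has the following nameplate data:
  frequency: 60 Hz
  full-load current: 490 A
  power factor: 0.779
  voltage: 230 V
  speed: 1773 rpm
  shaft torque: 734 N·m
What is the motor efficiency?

ω = 2π × 1773/60 = 185.7 rad/s; P_out = τω = 734 × 185.7 = 136304 W
P_in = √3·V_L·I_L·cosφ = 1.732 × 230 × 490 × 0.779 = 152058 W
η = P_out / P_in = 136304 / 152058 = 0.896 = 89.6%

89.6 %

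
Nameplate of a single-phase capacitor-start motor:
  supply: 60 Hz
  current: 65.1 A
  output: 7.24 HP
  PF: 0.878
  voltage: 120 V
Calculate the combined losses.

1.46 kW

P_in = V·I·cosφ = 120×65.1×0.878 = 6859 W
P_out = 7.24×746 = 5401 W
Losses = P_in − P_out = 6859 − 5401 = 1458 W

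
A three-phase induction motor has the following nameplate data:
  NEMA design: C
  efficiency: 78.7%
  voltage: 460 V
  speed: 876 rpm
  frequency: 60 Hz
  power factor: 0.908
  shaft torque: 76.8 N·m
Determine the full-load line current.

12.4 A

ω = 2π×876/60 = 91.73 rad/s; P_out = τω = 76.8 × 91.73 = 7045 W
P_in = P_out / η = 7045 / 0.787 = 8952 W
I_L = P_in / (√3·V_L·cosφ) = 8952 / (1.732 × 460 × 0.908) = 12.4 A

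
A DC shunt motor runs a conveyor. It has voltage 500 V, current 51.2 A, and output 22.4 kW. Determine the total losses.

3200 W

P_in = V·I = 500×51.2 = 25600 W
P_out = 22400 W
Losses = P_in − P_out = 25600 − 22400 = 3200 W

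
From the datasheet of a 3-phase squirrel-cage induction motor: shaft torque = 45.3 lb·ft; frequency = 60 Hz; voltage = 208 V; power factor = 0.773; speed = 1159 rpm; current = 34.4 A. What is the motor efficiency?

77.8 %

τ = 45.3 lb·ft × 1.356 = 61.43 N·m
ω = 2π × 1159/60 = 121.4 rad/s; P_out = τω = 61.43 × 121.4 = 7458 W
P_in = √3·V_L·I_L·cosφ = 1.732 × 208 × 34.4 × 0.773 = 9580 W
η = P_out / P_in = 7458 / 9580 = 0.778 = 77.8%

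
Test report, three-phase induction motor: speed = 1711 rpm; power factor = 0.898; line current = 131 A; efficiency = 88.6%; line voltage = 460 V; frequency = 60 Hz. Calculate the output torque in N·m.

463 N·m

P_in = √3·V·I·cosφ = 1.732 × 460 × 131 × 0.898 = 93725 W
P_out = η·P_in = 0.886 × 93725 = 83040 W
n = 1711 rpm
ω = 2π×1711/60 = 179.2 rad/s
τ = P_out/ω = 83040/179.2 = 463 N·m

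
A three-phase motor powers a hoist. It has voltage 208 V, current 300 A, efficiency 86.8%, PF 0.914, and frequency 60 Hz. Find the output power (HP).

P_in = √3·V·I·cosφ = 1.732 × 208 × 300 × 0.914 = 98782 W
P_out = η·P_in = 0.868 × 98782 = 85743 W
= 85743/746 = 115 HP

115 HP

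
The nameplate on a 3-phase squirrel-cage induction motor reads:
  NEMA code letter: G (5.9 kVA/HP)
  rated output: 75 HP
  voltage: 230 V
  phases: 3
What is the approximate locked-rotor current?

S_LR = 5.9 × 75 = 442.5 kVA
I_LR = S_LR/(√3·V_L) = 442500/(1.732×230) = 1110 A

1110 A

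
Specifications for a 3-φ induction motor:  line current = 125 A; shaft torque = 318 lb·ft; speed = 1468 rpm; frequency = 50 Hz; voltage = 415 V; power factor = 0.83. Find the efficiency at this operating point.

88.9 %

τ = 318 lb·ft × 1.356 = 431.2 N·m
ω = 2π × 1468/60 = 153.7 rad/s; P_out = τω = 431.2 × 153.7 = 66275 W
P_in = √3·V_L·I_L·cosφ = 1.732 × 415 × 125 × 0.83 = 74573 W
η = P_out / P_in = 66275 / 74573 = 0.889 = 88.9%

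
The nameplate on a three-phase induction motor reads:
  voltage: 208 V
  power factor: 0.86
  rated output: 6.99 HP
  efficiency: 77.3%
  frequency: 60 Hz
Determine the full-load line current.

21.8 A

P_out = 6.99 × 746 = 5215 W
P_in = P_out / η = 5215 / 0.773 = 6746 W
I_L = P_in / (√3·V_L·cosφ) = 6746 / (1.732 × 208 × 0.86) = 21.8 A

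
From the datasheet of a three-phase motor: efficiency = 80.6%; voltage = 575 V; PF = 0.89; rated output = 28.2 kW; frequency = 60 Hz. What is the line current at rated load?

P_out = 28.2 kW = 28200 W
P_in = P_out / η = 28200 / 0.806 = 34988 W
I_L = P_in / (√3·V_L·cosφ) = 34988 / (1.732 × 575 × 0.89) = 39.5 A

39.5 A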